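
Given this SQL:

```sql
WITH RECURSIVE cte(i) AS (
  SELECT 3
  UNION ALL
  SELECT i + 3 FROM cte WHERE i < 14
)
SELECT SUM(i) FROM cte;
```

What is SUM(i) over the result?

Base: i=3.
Iteration 1: 3 < 14 holds -> i = 3 + 3 = 6.
Iteration 2: 6 < 14 holds -> i = 6 + 3 = 9.
Iteration 3: 9 < 14 holds -> i = 9 + 3 = 12.
Iteration 4: 12 < 14 holds -> i = 12 + 3 = 15.
Iteration 5: 15 < 14 fails; recursion stops.
SUM(i) = 3 + 6 + 9 + 12 + 15 = 45.

45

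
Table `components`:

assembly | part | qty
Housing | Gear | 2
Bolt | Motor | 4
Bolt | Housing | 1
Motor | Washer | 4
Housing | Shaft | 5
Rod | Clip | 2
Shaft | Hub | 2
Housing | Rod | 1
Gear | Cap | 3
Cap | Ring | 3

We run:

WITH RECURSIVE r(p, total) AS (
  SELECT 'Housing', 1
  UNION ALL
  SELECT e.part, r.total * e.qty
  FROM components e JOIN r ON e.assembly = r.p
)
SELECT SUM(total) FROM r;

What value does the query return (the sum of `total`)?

45

Base: (Housing, total=1).
Iteration 1: components of {Housing} -> Gear = 1*2 = 2, Rod = 1*1 = 1, Shaft = 1*5 = 5.
Iteration 2: components of {Gear,Rod,Shaft} -> Cap = 2*3 = 6, Clip = 1*2 = 2, Hub = 5*2 = 10.
Iteration 3: components of {Cap,Clip,Hub} -> Ring = 6*3 = 18.
Iteration 4: no further components; recursion stops.
SUM(total) = 1 + 1 + 2 + 5 + 2 + 6 + 10 + 18 = 45.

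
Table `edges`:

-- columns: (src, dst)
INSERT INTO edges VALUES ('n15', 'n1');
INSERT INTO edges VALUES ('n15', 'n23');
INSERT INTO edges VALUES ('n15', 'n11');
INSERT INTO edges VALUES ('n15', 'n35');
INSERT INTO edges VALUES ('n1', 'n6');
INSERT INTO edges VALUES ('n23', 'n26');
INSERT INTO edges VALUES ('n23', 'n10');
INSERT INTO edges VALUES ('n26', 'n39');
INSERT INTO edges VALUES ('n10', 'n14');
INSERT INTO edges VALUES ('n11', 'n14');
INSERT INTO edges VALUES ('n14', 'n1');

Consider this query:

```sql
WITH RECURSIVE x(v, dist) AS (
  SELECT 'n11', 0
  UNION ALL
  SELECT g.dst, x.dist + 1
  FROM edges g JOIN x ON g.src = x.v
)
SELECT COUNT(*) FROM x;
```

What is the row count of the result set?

Base: (n11, dist=0).
Iteration 1: edges from {n11} -> (n14, dist=1).
Iteration 2: edges from {n14} -> (n1, dist=2).
Iteration 3: edges from {n1} -> (n6, dist=3).
Iteration 4: no outgoing edges from {n6}; recursion stops.
Total rows emitted: 4.

4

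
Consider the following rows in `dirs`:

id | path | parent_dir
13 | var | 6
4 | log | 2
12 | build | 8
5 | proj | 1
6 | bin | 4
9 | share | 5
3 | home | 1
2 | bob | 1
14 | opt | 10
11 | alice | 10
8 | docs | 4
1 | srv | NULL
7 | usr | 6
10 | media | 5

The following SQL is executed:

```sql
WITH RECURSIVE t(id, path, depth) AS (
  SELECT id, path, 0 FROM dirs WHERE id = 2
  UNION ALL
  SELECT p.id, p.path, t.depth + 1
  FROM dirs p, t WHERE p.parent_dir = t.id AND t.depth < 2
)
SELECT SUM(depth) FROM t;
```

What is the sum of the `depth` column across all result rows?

Base: id=2 (bob) at depth 0.
Iteration 1: rows with parent_dir in {2} -> log (id 4, depth 1).
Iteration 2: rows with parent_dir in {4} -> bin (id 6, depth 2), docs (id 8, depth 2).
Iteration 3: depth < 2 fails for all current rows; recursion stops.
SUM(depth) = 0 + 1 + 2 + 2 = 5.

5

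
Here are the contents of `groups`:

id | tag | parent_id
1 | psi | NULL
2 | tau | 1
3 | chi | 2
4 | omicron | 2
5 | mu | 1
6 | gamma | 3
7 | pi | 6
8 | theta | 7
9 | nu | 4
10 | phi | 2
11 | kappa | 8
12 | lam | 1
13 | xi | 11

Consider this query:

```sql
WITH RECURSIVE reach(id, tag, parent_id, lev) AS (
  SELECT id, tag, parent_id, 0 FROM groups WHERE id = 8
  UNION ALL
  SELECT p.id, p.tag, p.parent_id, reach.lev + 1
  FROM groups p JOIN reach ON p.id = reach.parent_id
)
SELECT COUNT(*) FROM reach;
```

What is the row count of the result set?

6

Base: id=8 (theta), parent_id=7, lev 0.
Iteration 1: join on id=7 -> pi (id 7, parent_id=6, lev 1).
Iteration 2: join on id=6 -> gamma (id 6, parent_id=3, lev 2).
Iteration 3: join on id=3 -> chi (id 3, parent_id=2, lev 3).
Iteration 4: join on id=2 -> tau (id 2, parent_id=1, lev 4).
Iteration 5: join on id=1 -> psi (id 1, parent_id=NULL, lev 5).
Iteration 6: parent_id is NULL; no match; recursion stops.
Total rows emitted: 6.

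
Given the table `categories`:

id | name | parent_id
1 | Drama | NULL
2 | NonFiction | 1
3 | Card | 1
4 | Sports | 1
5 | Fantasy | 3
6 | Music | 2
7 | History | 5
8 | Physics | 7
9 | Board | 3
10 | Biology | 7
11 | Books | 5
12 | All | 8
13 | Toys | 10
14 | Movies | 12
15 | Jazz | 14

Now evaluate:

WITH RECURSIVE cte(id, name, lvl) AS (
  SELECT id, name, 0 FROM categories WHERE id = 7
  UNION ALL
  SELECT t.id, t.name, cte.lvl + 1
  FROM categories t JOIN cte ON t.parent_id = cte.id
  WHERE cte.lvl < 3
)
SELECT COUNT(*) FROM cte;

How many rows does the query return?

Base: id=7 (History) at lvl 0.
Iteration 1: rows with parent_id in {7} -> Physics (id 8, lvl 1), Biology (id 10, lvl 1).
Iteration 2: rows with parent_id in {8,10} -> All (id 12, lvl 2), Toys (id 13, lvl 2).
Iteration 3: rows with parent_id in {12,13} -> Movies (id 14, lvl 3).
Iteration 4: lvl < 3 fails for all current rows; recursion stops.
Total rows emitted: 6.

6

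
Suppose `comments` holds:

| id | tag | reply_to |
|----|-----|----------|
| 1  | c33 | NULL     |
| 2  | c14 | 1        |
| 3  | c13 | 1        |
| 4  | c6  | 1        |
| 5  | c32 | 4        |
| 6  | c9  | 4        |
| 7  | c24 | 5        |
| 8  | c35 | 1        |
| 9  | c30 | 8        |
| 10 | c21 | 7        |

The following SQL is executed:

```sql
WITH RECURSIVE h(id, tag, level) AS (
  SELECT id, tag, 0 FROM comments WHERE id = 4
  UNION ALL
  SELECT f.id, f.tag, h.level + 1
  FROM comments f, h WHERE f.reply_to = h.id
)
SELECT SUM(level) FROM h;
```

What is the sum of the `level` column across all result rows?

7

Base: id=4 (c6) at level 0.
Iteration 1: rows with reply_to in {4} -> c32 (id 5, level 1), c9 (id 6, level 1).
Iteration 2: rows with reply_to in {5,6} -> c24 (id 7, level 2).
Iteration 3: rows with reply_to in {7} -> c21 (id 10, level 3).
Iteration 4: no rows with reply_to in {10}; recursion stops.
SUM(level) = 0 + 1 + 1 + 2 + 3 = 7.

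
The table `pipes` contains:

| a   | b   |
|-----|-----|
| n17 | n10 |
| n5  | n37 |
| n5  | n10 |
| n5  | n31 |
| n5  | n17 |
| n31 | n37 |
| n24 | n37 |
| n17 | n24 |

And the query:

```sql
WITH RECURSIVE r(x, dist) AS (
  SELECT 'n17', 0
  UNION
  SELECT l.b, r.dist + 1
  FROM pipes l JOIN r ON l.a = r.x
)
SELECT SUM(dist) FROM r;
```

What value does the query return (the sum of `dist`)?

4

Base: (n17, dist=0).
Iteration 1: edges from {n17} -> (n10, dist=1), (n24, dist=1).
Iteration 2: edges from {n10,n24} -> (n37, dist=2).
Iteration 3: no outgoing edges from {n37}; recursion stops.
SUM(dist) = 0 + 1 + 1 + 2 = 4.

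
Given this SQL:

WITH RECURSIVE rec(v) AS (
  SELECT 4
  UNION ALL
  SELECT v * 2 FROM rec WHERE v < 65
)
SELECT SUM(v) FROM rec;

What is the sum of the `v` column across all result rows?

Base: v=4.
Iteration 1: 4 < 65 holds -> v = 4 * 2 = 8.
Iteration 2: 8 < 65 holds -> v = 8 * 2 = 16.
Iteration 3: 16 < 65 holds -> v = 16 * 2 = 32.
Iteration 4: 32 < 65 holds -> v = 32 * 2 = 64.
Iteration 5: 64 < 65 holds -> v = 64 * 2 = 128.
Iteration 6: 128 < 65 fails; recursion stops.
SUM(v) = 4 + 8 + 16 + 32 + 64 + 128 = 252.

252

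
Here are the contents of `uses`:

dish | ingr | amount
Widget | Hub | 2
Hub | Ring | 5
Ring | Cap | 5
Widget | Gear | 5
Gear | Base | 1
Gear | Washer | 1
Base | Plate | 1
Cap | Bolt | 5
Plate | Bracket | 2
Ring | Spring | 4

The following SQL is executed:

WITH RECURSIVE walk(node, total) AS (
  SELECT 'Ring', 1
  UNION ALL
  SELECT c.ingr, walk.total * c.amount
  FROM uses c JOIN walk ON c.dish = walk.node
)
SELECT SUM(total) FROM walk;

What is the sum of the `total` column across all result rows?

Base: (Ring, total=1).
Iteration 1: components of {Ring} -> Cap = 1*5 = 5, Spring = 1*4 = 4.
Iteration 2: components of {Cap,Spring} -> Bolt = 5*5 = 25.
Iteration 3: no further components; recursion stops.
SUM(total) = 1 + 5 + 4 + 25 = 35.

35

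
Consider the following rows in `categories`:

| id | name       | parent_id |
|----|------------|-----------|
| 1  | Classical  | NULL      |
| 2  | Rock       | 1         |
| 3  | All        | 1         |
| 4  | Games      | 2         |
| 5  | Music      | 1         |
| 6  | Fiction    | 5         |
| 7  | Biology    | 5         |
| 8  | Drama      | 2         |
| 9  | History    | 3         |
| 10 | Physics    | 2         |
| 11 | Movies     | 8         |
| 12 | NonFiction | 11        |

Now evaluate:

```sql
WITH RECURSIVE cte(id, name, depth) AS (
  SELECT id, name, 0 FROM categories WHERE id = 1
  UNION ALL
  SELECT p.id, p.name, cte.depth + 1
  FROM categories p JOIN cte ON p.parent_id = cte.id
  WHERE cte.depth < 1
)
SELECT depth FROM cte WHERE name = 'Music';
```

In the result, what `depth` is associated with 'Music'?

Base: id=1 (Classical) at depth 0.
Iteration 1: rows with parent_id in {1} -> Rock (id 2, depth 1), All (id 3, depth 1), Music (id 5, depth 1).
Iteration 2: depth < 1 fails for all current rows; recursion stops.

1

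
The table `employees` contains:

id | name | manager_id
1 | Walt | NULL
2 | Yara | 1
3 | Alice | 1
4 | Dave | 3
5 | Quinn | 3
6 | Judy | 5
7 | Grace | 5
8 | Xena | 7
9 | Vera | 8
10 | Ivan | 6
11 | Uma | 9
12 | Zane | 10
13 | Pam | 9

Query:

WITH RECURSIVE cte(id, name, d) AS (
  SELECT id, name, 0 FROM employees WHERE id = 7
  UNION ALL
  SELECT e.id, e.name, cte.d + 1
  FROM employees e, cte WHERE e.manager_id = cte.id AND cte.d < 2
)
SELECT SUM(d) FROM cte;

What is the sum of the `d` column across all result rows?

3

Base: id=7 (Grace) at d 0.
Iteration 1: rows with manager_id in {7} -> Xena (id 8, d 1).
Iteration 2: rows with manager_id in {8} -> Vera (id 9, d 2).
Iteration 3: d < 2 fails for all current rows; recursion stops.
SUM(d) = 0 + 1 + 2 = 3.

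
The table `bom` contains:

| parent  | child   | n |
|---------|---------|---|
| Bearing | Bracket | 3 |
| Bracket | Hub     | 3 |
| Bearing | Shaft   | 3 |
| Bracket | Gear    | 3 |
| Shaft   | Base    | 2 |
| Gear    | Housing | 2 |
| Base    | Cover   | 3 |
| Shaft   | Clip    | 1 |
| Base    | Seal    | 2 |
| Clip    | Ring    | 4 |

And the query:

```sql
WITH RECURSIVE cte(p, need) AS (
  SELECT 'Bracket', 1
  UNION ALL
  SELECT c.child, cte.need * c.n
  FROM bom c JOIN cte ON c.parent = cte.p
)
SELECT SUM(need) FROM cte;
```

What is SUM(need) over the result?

Base: (Bracket, need=1).
Iteration 1: components of {Bracket} -> Gear = 1*3 = 3, Hub = 1*3 = 3.
Iteration 2: components of {Gear,Hub} -> Housing = 3*2 = 6.
Iteration 3: no further components; recursion stops.
SUM(need) = 1 + 3 + 3 + 6 = 13.

13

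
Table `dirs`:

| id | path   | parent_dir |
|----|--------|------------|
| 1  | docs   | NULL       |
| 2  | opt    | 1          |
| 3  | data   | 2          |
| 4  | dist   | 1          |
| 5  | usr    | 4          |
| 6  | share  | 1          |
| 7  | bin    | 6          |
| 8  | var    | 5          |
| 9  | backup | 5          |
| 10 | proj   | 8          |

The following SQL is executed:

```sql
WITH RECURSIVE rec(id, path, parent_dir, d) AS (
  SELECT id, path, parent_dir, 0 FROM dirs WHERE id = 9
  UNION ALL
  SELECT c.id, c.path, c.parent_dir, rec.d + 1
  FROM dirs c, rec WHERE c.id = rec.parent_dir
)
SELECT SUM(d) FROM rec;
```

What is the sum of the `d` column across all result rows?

6

Base: id=9 (backup), parent_dir=5, d 0.
Iteration 1: join on id=5 -> usr (id 5, parent_dir=4, d 1).
Iteration 2: join on id=4 -> dist (id 4, parent_dir=1, d 2).
Iteration 3: join on id=1 -> docs (id 1, parent_dir=NULL, d 3).
Iteration 4: parent_dir is NULL; no match; recursion stops.
SUM(d) = 0 + 1 + 2 + 3 = 6.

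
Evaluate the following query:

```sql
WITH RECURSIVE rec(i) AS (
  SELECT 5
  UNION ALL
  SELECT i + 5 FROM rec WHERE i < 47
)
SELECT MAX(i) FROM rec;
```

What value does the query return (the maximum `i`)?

Base: i=5.
Iteration 1: 5 < 47 holds -> i = 5 + 5 = 10.
Iteration 2: 10 < 47 holds -> i = 10 + 5 = 15.
Iteration 3: 15 < 47 holds -> i = 15 + 5 = 20.
Iteration 4: 20 < 47 holds -> i = 20 + 5 = 25.
Iteration 5: 25 < 47 holds -> i = 25 + 5 = 30.
Iteration 6: 30 < 47 holds -> i = 30 + 5 = 35.
Iteration 7: 35 < 47 holds -> i = 35 + 5 = 40.
Iteration 8: 40 < 47 holds -> i = 40 + 5 = 45.
Iteration 9: 45 < 47 holds -> i = 45 + 5 = 50.
Iteration 10: 50 < 47 fails; recursion stops.
i values: 5, 10, 15, 20, 25, 30, 35, 40, 45, 50; the maximum is 50.

50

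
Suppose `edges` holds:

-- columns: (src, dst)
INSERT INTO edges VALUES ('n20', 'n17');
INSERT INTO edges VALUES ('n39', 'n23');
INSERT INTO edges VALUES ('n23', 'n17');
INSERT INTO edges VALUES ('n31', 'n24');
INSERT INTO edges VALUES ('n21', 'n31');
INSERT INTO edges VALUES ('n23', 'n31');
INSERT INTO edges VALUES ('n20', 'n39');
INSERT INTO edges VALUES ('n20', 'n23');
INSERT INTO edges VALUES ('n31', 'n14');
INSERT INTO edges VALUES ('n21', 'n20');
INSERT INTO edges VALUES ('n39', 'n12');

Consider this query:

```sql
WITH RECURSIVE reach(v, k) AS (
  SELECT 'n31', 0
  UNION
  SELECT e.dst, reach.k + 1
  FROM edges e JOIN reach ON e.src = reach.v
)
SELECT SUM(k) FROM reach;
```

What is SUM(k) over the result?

2

Base: (n31, k=0).
Iteration 1: edges from {n31} -> (n14, k=1), (n24, k=1).
Iteration 2: no outgoing edges from {n14,n24}; recursion stops.
SUM(k) = 0 + 1 + 1 = 2.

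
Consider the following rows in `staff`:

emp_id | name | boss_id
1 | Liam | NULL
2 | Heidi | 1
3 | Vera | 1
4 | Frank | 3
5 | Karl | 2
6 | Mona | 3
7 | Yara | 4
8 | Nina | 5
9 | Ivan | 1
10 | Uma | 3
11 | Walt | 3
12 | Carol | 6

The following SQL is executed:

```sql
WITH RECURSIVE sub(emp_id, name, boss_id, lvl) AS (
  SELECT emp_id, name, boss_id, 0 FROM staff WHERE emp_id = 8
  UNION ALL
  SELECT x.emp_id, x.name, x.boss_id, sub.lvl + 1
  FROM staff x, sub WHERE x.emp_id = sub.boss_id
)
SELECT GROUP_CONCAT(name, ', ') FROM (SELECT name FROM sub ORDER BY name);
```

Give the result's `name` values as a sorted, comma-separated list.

Heidi, Karl, Liam, Nina

Base: emp_id=8 (Nina), boss_id=5, lvl 0.
Iteration 1: join on emp_id=5 -> Karl (id 5, boss_id=2, lvl 1).
Iteration 2: join on emp_id=2 -> Heidi (id 2, boss_id=1, lvl 2).
Iteration 3: join on emp_id=1 -> Liam (id 1, boss_id=NULL, lvl 3).
Iteration 4: boss_id is NULL; no match; recursion stops.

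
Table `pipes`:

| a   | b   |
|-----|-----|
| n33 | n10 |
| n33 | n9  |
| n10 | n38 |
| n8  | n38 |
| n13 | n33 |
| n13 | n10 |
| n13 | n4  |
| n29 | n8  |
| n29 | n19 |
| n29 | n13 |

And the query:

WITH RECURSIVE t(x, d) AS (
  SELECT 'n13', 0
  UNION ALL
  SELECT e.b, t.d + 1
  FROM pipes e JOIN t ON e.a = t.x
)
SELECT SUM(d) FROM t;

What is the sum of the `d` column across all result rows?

12

Base: (n13, d=0).
Iteration 1: edges from {n13} -> (n10, d=1), (n33, d=1), (n4, d=1).
Iteration 2: edges from {n10,n33,n4} -> (n10, d=2), (n38, d=2), (n9, d=2).
Iteration 3: edges from {n10,n38,n9} -> (n38, d=3).
Iteration 4: no outgoing edges from {n38}; recursion stops.
SUM(d) = 0 + 1 + 1 + 1 + 2 + 2 + 2 + 3 = 12.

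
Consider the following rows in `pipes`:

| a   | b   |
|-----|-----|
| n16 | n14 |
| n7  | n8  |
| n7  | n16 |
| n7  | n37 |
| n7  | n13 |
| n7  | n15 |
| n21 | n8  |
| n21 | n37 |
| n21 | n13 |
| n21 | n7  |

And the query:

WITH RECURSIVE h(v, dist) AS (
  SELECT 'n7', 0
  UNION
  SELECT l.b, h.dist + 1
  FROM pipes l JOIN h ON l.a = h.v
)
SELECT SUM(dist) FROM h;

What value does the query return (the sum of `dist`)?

7

Base: (n7, dist=0).
Iteration 1: edges from {n7} -> (n13, dist=1), (n15, dist=1), (n16, dist=1), (n37, dist=1), (n8, dist=1).
Iteration 2: edges from {n13,n15,n16,n37,n8} -> (n14, dist=2).
Iteration 3: no outgoing edges from {n14}; recursion stops.
SUM(dist) = 0 + 1 + 1 + 1 + 1 + 1 + 2 = 7.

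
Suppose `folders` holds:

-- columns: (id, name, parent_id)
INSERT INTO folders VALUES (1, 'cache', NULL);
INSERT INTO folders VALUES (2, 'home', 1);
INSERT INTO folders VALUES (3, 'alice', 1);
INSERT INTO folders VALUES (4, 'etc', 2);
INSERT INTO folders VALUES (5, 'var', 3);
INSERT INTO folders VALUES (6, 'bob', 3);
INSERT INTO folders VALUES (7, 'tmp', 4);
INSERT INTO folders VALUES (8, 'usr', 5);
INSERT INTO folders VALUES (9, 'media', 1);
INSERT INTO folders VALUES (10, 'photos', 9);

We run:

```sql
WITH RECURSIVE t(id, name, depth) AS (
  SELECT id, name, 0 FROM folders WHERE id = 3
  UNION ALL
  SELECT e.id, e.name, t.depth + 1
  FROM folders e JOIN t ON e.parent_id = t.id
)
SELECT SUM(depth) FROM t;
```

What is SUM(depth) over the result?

4

Base: id=3 (alice) at depth 0.
Iteration 1: rows with parent_id in {3} -> var (id 5, depth 1), bob (id 6, depth 1).
Iteration 2: rows with parent_id in {5,6} -> usr (id 8, depth 2).
Iteration 3: no rows with parent_id in {8}; recursion stops.
SUM(depth) = 0 + 1 + 1 + 2 = 4.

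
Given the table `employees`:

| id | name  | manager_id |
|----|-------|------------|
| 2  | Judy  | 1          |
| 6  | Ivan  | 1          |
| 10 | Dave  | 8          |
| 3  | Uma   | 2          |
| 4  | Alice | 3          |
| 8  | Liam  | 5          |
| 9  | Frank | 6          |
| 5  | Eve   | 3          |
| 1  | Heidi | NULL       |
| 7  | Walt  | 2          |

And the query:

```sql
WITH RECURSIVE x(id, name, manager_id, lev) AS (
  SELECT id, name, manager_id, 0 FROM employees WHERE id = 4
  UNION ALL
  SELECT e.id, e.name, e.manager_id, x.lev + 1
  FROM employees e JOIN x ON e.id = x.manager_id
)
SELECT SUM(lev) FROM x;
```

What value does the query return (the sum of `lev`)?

Base: id=4 (Alice), manager_id=3, lev 0.
Iteration 1: join on id=3 -> Uma (id 3, manager_id=2, lev 1).
Iteration 2: join on id=2 -> Judy (id 2, manager_id=1, lev 2).
Iteration 3: join on id=1 -> Heidi (id 1, manager_id=NULL, lev 3).
Iteration 4: manager_id is NULL; no match; recursion stops.
SUM(lev) = 0 + 1 + 2 + 3 = 6.

6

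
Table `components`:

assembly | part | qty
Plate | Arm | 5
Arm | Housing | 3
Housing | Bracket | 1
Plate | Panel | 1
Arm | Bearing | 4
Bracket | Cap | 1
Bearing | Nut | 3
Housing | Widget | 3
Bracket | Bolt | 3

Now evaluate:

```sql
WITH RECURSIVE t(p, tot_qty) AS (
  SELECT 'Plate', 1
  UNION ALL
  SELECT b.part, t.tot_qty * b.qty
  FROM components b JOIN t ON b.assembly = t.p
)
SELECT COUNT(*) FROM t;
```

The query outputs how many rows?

Base: (Plate, tot_qty=1).
Iteration 1: components of {Plate} -> Arm = 1*5 = 5, Panel = 1*1 = 1.
Iteration 2: components of {Arm,Panel} -> Bearing = 5*4 = 20, Housing = 5*3 = 15.
Iteration 3: components of {Bearing,Housing} -> Bracket = 15*1 = 15, Nut = 20*3 = 60, Widget = 15*3 = 45.
Iteration 4: components of {Bracket,Nut,Widget} -> Bolt = 15*3 = 45, Cap = 15*1 = 15.
Iteration 5: no further components; recursion stops.
Total rows emitted: 10.

10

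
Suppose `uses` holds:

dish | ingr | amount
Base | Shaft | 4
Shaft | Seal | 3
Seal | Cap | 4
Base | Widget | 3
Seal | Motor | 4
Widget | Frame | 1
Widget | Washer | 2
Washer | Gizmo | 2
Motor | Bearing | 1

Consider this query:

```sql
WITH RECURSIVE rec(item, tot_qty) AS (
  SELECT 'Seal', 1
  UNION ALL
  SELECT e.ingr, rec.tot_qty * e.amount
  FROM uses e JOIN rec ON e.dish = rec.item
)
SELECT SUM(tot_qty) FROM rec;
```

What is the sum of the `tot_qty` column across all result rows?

Base: (Seal, tot_qty=1).
Iteration 1: components of {Seal} -> Cap = 1*4 = 4, Motor = 1*4 = 4.
Iteration 2: components of {Cap,Motor} -> Bearing = 4*1 = 4.
Iteration 3: no further components; recursion stops.
SUM(tot_qty) = 1 + 4 + 4 + 4 = 13.

13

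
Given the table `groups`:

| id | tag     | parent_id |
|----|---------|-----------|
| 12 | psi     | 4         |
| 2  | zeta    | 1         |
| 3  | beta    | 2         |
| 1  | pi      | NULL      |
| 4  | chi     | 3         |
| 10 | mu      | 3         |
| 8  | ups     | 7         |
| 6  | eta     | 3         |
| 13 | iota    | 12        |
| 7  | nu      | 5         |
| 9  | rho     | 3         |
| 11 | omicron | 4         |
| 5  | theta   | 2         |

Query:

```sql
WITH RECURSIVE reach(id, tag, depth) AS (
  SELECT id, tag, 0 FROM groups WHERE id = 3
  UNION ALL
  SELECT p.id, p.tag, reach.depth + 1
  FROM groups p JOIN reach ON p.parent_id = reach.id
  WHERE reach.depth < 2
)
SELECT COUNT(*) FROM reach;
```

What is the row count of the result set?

Base: id=3 (beta) at depth 0.
Iteration 1: rows with parent_id in {3} -> chi (id 4, depth 1), eta (id 6, depth 1), rho (id 9, depth 1), mu (id 10, depth 1).
Iteration 2: rows with parent_id in {4,6,9,10} -> omicron (id 11, depth 2), psi (id 12, depth 2).
Iteration 3: depth < 2 fails for all current rows; recursion stops.
Total rows emitted: 7.

7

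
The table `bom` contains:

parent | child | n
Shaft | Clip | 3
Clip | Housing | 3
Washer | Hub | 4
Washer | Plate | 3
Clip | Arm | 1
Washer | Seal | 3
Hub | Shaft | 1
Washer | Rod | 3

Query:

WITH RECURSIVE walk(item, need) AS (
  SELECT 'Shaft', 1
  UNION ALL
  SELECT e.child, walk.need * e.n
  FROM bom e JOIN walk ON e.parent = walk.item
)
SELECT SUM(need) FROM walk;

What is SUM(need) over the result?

16

Base: (Shaft, need=1).
Iteration 1: components of {Shaft} -> Clip = 1*3 = 3.
Iteration 2: components of {Clip} -> Arm = 3*1 = 3, Housing = 3*3 = 9.
Iteration 3: no further components; recursion stops.
SUM(need) = 1 + 3 + 9 + 3 = 16.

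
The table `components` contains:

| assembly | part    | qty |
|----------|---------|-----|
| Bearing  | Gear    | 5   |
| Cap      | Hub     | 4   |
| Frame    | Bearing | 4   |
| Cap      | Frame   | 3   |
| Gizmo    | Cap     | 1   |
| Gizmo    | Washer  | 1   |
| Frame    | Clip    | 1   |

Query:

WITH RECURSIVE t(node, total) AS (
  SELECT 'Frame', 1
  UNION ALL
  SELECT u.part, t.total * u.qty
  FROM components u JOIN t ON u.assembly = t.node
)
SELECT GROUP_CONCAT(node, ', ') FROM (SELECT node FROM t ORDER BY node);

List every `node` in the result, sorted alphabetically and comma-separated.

Base: (Frame, total=1).
Iteration 1: components of {Frame} -> Bearing = 1*4 = 4, Clip = 1*1 = 1.
Iteration 2: components of {Bearing,Clip} -> Gear = 4*5 = 20.
Iteration 3: no further components; recursion stops.

Bearing, Clip, Frame, Gear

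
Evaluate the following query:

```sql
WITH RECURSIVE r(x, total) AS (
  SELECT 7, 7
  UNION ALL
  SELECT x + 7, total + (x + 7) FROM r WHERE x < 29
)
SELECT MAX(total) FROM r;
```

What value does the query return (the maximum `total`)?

Base: x=7, total=7.
Iteration 1: 7 < 29 holds -> x = 7 + 7 = 14, total = 7 + 14 = 21.
Iteration 2: 14 < 29 holds -> x = 14 + 7 = 21, total = 21 + 21 = 42.
Iteration 3: 21 < 29 holds -> x = 21 + 7 = 28, total = 42 + 28 = 70.
Iteration 4: 28 < 29 holds -> x = 28 + 7 = 35, total = 70 + 35 = 105.
Iteration 5: 35 < 29 fails; recursion stops.
total values: 7, 21, 42, 70, 105; the maximum is 105.

105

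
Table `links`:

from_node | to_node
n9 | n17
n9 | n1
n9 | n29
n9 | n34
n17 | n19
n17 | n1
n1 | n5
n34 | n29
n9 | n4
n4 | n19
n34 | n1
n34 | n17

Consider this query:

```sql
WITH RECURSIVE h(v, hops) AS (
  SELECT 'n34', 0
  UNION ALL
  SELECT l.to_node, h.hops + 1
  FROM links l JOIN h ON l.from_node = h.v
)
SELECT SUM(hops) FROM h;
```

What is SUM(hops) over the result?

Base: (n34, hops=0).
Iteration 1: edges from {n34} -> (n1, hops=1), (n17, hops=1), (n29, hops=1).
Iteration 2: edges from {n1,n17,n29} -> (n1, hops=2), (n19, hops=2), (n5, hops=2).
Iteration 3: edges from {n1,n19,n5} -> (n5, hops=3).
Iteration 4: no outgoing edges from {n5}; recursion stops.
SUM(hops) = 0 + 1 + 1 + 1 + 2 + 2 + 2 + 3 = 12.

12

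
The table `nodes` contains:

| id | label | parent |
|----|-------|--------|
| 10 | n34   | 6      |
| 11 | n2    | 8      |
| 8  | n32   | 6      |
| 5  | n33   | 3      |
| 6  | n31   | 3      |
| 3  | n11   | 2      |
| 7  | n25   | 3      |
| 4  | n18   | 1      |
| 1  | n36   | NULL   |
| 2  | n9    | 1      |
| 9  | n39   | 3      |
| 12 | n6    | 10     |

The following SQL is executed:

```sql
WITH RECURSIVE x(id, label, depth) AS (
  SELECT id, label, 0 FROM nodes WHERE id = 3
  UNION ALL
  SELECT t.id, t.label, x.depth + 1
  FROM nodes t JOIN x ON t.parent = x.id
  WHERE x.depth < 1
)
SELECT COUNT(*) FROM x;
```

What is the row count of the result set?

Base: id=3 (n11) at depth 0.
Iteration 1: rows with parent in {3} -> n33 (id 5, depth 1), n31 (id 6, depth 1), n25 (id 7, depth 1), n39 (id 9, depth 1).
Iteration 2: depth < 1 fails for all current rows; recursion stops.
Total rows emitted: 5.

5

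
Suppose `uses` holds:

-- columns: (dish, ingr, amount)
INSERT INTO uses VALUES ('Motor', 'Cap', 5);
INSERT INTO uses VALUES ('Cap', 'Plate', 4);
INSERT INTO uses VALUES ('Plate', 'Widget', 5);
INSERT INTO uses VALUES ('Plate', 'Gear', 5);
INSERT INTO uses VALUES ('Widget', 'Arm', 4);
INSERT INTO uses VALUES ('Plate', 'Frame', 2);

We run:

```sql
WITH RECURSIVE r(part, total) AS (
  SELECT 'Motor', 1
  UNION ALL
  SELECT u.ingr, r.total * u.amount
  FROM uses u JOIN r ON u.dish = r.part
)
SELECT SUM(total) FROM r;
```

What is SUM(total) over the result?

666

Base: (Motor, total=1).
Iteration 1: components of {Motor} -> Cap = 1*5 = 5.
Iteration 2: components of {Cap} -> Plate = 5*4 = 20.
Iteration 3: components of {Plate} -> Frame = 20*2 = 40, Gear = 20*5 = 100, Widget = 20*5 = 100.
Iteration 4: components of {Frame,Gear,Widget} -> Arm = 100*4 = 400.
Iteration 5: no further components; recursion stops.
SUM(total) = 1 + 5 + 20 + 100 + 100 + 40 + 400 = 666.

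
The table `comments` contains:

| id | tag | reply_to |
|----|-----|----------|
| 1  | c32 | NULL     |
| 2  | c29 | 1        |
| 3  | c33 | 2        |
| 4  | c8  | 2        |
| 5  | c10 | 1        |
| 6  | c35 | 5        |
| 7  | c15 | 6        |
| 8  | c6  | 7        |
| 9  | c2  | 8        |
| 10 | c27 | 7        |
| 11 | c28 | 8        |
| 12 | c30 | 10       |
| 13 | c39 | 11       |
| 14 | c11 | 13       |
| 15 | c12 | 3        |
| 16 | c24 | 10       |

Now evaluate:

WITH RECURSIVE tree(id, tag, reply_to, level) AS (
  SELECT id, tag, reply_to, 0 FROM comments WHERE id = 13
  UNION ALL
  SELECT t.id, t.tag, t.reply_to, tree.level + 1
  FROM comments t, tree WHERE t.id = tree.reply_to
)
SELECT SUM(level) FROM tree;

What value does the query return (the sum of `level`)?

Base: id=13 (c39), reply_to=11, level 0.
Iteration 1: join on id=11 -> c28 (id 11, reply_to=8, level 1).
Iteration 2: join on id=8 -> c6 (id 8, reply_to=7, level 2).
Iteration 3: join on id=7 -> c15 (id 7, reply_to=6, level 3).
Iteration 4: join on id=6 -> c35 (id 6, reply_to=5, level 4).
Iteration 5: join on id=5 -> c10 (id 5, reply_to=1, level 5).
Iteration 6: join on id=1 -> c32 (id 1, reply_to=NULL, level 6).
Iteration 7: reply_to is NULL; no match; recursion stops.
SUM(level) = 0 + 1 + 2 + 3 + 4 + 5 + 6 = 21.

21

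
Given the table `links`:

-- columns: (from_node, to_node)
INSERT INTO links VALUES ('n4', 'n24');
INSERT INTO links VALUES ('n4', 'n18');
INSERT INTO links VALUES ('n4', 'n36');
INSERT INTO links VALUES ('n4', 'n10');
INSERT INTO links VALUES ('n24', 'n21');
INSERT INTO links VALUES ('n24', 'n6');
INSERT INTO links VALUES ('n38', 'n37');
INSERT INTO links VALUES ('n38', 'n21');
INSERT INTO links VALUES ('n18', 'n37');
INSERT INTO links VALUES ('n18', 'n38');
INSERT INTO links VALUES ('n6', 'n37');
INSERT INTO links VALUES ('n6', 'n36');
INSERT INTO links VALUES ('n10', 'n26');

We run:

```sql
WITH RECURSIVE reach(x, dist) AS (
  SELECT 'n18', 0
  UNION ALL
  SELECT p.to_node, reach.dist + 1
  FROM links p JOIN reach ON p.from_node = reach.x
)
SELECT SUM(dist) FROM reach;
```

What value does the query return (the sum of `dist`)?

6

Base: (n18, dist=0).
Iteration 1: edges from {n18} -> (n37, dist=1), (n38, dist=1).
Iteration 2: edges from {n37,n38} -> (n21, dist=2), (n37, dist=2).
Iteration 3: no outgoing edges from {n21,n37}; recursion stops.
SUM(dist) = 0 + 1 + 1 + 2 + 2 = 6.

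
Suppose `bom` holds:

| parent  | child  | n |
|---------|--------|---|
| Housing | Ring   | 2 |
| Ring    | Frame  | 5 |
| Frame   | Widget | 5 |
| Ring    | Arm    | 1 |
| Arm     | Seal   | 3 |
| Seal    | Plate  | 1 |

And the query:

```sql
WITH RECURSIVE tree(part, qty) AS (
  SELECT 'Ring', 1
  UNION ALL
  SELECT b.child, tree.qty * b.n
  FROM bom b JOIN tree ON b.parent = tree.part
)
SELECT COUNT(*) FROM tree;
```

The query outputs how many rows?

Base: (Ring, qty=1).
Iteration 1: components of {Ring} -> Arm = 1*1 = 1, Frame = 1*5 = 5.
Iteration 2: components of {Arm,Frame} -> Seal = 1*3 = 3, Widget = 5*5 = 25.
Iteration 3: components of {Seal,Widget} -> Plate = 3*1 = 3.
Iteration 4: no further components; recursion stops.
Total rows emitted: 6.

6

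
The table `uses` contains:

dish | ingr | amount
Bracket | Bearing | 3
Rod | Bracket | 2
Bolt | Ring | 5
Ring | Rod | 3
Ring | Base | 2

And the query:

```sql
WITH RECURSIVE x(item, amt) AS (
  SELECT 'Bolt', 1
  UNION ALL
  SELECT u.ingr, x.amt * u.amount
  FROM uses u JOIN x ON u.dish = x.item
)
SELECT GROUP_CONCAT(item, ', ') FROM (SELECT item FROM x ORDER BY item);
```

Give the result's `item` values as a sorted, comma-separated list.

Base, Bearing, Bolt, Bracket, Ring, Rod

Base: (Bolt, amt=1).
Iteration 1: components of {Bolt} -> Ring = 1*5 = 5.
Iteration 2: components of {Ring} -> Base = 5*2 = 10, Rod = 5*3 = 15.
Iteration 3: components of {Base,Rod} -> Bracket = 15*2 = 30.
Iteration 4: components of {Bracket} -> Bearing = 30*3 = 90.
Iteration 5: no further components; recursion stops.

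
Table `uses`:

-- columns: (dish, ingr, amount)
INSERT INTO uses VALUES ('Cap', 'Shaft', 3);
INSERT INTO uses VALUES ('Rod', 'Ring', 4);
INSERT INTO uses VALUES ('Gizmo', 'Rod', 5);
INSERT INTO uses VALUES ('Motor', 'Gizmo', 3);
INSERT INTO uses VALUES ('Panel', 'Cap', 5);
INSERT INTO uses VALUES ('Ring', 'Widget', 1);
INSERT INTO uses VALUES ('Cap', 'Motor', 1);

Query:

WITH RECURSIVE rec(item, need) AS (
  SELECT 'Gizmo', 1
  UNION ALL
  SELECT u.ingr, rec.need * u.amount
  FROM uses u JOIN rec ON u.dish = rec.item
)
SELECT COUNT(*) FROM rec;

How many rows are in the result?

4

Base: (Gizmo, need=1).
Iteration 1: components of {Gizmo} -> Rod = 1*5 = 5.
Iteration 2: components of {Rod} -> Ring = 5*4 = 20.
Iteration 3: components of {Ring} -> Widget = 20*1 = 20.
Iteration 4: no further components; recursion stops.
Total rows emitted: 4.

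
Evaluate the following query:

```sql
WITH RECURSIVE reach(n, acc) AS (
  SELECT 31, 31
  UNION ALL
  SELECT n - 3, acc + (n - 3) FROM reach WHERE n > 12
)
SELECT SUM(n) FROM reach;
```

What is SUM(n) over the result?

164

Base: n=31, acc=31.
Iteration 1: 31 > 12 holds -> n = 31 - 3 = 28, acc = 31 + 28 = 59.
Iteration 2: 28 > 12 holds -> n = 28 - 3 = 25, acc = 59 + 25 = 84.
Iteration 3: 25 > 12 holds -> n = 25 - 3 = 22, acc = 84 + 22 = 106.
Iteration 4: 22 > 12 holds -> n = 22 - 3 = 19, acc = 106 + 19 = 125.
Iteration 5: 19 > 12 holds -> n = 19 - 3 = 16, acc = 125 + 16 = 141.
Iteration 6: 16 > 12 holds -> n = 16 - 3 = 13, acc = 141 + 13 = 154.
Iteration 7: 13 > 12 holds -> n = 13 - 3 = 10, acc = 154 + 10 = 164.
Iteration 8: 10 > 12 fails; recursion stops.
SUM(n) = 31 + 28 + 25 + 22 + 19 + 16 + 13 + 10 = 164.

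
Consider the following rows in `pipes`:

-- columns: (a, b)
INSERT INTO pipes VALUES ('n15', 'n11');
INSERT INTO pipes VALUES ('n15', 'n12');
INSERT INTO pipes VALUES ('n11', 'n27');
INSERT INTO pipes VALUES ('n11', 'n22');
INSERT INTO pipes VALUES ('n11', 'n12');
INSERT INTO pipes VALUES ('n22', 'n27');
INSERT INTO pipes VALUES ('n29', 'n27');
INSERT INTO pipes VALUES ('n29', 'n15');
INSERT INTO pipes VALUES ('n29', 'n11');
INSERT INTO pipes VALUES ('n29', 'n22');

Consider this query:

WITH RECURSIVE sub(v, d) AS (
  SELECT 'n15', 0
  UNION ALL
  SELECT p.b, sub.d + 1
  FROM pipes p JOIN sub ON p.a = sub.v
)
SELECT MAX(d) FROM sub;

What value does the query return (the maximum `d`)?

Base: (n15, d=0).
Iteration 1: edges from {n15} -> (n11, d=1), (n12, d=1).
Iteration 2: edges from {n11,n12} -> (n12, d=2), (n22, d=2), (n27, d=2).
Iteration 3: edges from {n12,n22,n27} -> (n27, d=3).
Iteration 4: no outgoing edges from {n27}; recursion stops.
d values: 0, 1, 1, 2, 2, 2, 3; the maximum is 3.

3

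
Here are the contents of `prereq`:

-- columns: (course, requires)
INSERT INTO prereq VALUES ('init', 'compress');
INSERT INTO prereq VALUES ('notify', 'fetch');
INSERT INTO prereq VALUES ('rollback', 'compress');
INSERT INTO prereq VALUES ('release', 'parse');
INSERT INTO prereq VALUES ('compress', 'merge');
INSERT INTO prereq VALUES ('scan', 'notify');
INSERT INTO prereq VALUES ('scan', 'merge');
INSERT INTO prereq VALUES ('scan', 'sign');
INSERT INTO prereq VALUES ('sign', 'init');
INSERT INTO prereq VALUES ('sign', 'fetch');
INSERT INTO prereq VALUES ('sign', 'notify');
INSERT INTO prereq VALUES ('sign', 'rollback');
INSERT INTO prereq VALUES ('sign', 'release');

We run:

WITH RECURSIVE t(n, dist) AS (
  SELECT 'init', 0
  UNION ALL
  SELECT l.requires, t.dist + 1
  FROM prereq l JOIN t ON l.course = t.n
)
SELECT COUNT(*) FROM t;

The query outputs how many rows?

Base: (init, dist=0).
Iteration 1: edges from {init} -> (compress, dist=1).
Iteration 2: edges from {compress} -> (merge, dist=2).
Iteration 3: no outgoing edges from {merge}; recursion stops.
Total rows emitted: 3.

3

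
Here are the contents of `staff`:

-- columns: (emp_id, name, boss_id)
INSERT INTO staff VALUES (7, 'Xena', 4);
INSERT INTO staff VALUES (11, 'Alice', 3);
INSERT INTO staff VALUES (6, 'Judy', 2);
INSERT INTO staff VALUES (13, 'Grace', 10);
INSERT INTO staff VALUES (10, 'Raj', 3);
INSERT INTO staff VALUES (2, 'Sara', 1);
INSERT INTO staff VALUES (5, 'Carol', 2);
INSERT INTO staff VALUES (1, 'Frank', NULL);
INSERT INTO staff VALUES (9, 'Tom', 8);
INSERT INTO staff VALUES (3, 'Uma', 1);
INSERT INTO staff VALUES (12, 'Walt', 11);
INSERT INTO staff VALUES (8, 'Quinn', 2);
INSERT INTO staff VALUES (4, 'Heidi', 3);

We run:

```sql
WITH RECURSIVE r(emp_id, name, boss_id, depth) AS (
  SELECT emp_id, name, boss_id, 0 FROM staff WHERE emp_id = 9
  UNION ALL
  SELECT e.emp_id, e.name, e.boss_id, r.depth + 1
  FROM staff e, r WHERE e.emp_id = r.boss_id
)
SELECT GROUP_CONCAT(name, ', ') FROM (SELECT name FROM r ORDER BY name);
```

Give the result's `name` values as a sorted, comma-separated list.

Base: emp_id=9 (Tom), boss_id=8, depth 0.
Iteration 1: join on emp_id=8 -> Quinn (id 8, boss_id=2, depth 1).
Iteration 2: join on emp_id=2 -> Sara (id 2, boss_id=1, depth 2).
Iteration 3: join on emp_id=1 -> Frank (id 1, boss_id=NULL, depth 3).
Iteration 4: boss_id is NULL; no match; recursion stops.

Frank, Quinn, Sara, Tom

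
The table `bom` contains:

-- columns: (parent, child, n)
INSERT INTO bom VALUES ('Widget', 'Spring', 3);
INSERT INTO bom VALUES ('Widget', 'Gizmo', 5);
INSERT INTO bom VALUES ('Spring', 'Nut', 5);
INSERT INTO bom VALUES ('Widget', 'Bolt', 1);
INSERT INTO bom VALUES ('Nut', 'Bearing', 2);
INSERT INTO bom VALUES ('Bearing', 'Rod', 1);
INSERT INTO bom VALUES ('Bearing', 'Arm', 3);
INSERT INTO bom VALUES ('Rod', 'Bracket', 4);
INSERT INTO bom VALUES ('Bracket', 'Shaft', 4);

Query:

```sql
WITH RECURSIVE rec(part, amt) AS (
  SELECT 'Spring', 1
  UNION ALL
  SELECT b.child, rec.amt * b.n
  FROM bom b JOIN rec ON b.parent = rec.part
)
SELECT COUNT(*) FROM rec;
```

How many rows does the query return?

7

Base: (Spring, amt=1).
Iteration 1: components of {Spring} -> Nut = 1*5 = 5.
Iteration 2: components of {Nut} -> Bearing = 5*2 = 10.
Iteration 3: components of {Bearing} -> Arm = 10*3 = 30, Rod = 10*1 = 10.
Iteration 4: components of {Arm,Rod} -> Bracket = 10*4 = 40.
Iteration 5: components of {Bracket} -> Shaft = 40*4 = 160.
Iteration 6: no further components; recursion stops.
Total rows emitted: 7.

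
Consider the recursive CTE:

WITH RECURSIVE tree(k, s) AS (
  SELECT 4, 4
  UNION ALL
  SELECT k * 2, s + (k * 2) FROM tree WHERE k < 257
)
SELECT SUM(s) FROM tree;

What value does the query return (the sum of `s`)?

Base: k=4, s=4.
Iteration 1: 4 < 257 holds -> k = 4 * 2 = 8, s = 4 + 8 = 12.
Iteration 2: 8 < 257 holds -> k = 8 * 2 = 16, s = 12 + 16 = 28.
Iteration 3: 16 < 257 holds -> k = 16 * 2 = 32, s = 28 + 32 = 60.
Iteration 4: 32 < 257 holds -> k = 32 * 2 = 64, s = 60 + 64 = 124.
Iteration 5: 64 < 257 holds -> k = 64 * 2 = 128, s = 124 + 128 = 252.
Iteration 6: 128 < 257 holds -> k = 128 * 2 = 256, s = 252 + 256 = 508.
Iteration 7: 256 < 257 holds -> k = 256 * 2 = 512, s = 508 + 512 = 1020.
Iteration 8: 512 < 257 fails; recursion stops.
SUM(s) = 4 + 12 + 28 + 60 + 124 + 252 + 508 + 1020 = 2008.

2008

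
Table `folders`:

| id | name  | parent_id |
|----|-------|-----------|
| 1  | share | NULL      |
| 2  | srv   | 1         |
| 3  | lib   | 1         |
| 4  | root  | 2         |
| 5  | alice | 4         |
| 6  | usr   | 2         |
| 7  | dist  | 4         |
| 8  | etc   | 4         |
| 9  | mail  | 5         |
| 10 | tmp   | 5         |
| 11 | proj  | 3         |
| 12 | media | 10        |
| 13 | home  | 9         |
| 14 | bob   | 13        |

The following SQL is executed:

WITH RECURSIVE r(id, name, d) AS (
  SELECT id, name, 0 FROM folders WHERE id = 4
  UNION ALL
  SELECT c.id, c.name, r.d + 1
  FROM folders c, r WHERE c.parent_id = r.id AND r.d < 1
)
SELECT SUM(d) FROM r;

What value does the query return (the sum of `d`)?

Base: id=4 (root) at d 0.
Iteration 1: rows with parent_id in {4} -> alice (id 5, d 1), dist (id 7, d 1), etc (id 8, d 1).
Iteration 2: d < 1 fails for all current rows; recursion stops.
SUM(d) = 0 + 1 + 1 + 1 = 3.

3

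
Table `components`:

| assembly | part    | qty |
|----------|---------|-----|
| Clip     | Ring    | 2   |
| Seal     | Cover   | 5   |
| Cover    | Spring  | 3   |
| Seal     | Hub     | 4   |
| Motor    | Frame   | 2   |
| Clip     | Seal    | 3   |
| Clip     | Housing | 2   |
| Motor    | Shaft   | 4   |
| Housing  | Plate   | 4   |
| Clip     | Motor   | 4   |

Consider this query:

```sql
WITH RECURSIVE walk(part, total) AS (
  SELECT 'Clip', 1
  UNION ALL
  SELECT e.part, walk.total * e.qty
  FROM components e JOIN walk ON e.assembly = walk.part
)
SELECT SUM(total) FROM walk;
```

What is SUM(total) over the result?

116

Base: (Clip, total=1).
Iteration 1: components of {Clip} -> Housing = 1*2 = 2, Motor = 1*4 = 4, Ring = 1*2 = 2, Seal = 1*3 = 3.
Iteration 2: components of {Housing,Motor,Ring,Seal} -> Cover = 3*5 = 15, Frame = 4*2 = 8, Hub = 3*4 = 12, Plate = 2*4 = 8, Shaft = 4*4 = 16.
Iteration 3: components of {Cover,Frame,Hub,Plate,Shaft} -> Spring = 15*3 = 45.
Iteration 4: no further components; recursion stops.
SUM(total) = 1 + 2 + 2 + 4 + 3 + 8 + 16 + 8 + 15 + 12 + 45 = 116.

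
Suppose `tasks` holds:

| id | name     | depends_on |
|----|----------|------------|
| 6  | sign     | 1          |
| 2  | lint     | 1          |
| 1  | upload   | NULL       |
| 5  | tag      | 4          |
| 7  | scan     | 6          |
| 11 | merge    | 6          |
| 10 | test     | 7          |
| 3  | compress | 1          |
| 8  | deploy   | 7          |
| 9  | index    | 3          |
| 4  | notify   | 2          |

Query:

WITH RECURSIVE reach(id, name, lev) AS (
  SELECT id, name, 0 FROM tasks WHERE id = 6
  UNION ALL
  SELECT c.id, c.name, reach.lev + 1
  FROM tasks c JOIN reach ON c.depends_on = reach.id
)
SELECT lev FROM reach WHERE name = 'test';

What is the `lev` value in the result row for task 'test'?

2

Base: id=6 (sign) at lev 0.
Iteration 1: rows with depends_on in {6} -> scan (id 7, lev 1), merge (id 11, lev 1).
Iteration 2: rows with depends_on in {7,11} -> deploy (id 8, lev 2), test (id 10, lev 2).
Iteration 3: no rows with depends_on in {8,10}; recursion stops.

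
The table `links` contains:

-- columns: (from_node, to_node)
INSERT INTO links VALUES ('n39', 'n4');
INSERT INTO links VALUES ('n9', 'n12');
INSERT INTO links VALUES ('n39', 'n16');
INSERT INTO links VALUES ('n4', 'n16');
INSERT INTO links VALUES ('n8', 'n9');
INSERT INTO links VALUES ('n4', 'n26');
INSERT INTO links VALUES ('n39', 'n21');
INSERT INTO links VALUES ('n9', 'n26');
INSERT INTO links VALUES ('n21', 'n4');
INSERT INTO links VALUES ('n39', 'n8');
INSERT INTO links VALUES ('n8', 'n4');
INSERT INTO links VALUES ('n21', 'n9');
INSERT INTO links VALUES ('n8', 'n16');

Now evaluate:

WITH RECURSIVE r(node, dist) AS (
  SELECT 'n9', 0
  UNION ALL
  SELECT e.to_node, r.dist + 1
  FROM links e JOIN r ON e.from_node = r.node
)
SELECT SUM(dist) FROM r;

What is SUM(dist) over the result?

2

Base: (n9, dist=0).
Iteration 1: edges from {n9} -> (n12, dist=1), (n26, dist=1).
Iteration 2: no outgoing edges from {n12,n26}; recursion stops.
SUM(dist) = 0 + 1 + 1 = 2.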